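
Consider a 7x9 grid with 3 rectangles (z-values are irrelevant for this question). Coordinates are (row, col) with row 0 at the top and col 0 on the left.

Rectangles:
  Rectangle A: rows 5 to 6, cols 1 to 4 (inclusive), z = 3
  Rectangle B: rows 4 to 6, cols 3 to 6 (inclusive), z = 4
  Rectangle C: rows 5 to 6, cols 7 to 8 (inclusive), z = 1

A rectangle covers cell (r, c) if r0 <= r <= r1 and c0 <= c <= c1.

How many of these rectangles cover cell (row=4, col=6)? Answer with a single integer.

Check cell (4,6):
  A: rows 5-6 cols 1-4 -> outside (row miss)
  B: rows 4-6 cols 3-6 -> covers
  C: rows 5-6 cols 7-8 -> outside (row miss)
Count covering = 1

Answer: 1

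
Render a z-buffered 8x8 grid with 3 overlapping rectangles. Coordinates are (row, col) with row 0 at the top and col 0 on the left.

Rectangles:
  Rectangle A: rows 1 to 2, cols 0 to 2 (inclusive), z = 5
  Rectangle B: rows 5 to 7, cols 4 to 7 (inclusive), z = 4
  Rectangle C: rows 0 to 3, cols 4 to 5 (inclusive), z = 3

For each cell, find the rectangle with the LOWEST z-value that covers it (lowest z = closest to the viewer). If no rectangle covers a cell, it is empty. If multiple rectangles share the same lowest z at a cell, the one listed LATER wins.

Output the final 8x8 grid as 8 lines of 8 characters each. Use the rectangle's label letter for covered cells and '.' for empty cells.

....CC..
AAA.CC..
AAA.CC..
....CC..
........
....BBBB
....BBBB
....BBBB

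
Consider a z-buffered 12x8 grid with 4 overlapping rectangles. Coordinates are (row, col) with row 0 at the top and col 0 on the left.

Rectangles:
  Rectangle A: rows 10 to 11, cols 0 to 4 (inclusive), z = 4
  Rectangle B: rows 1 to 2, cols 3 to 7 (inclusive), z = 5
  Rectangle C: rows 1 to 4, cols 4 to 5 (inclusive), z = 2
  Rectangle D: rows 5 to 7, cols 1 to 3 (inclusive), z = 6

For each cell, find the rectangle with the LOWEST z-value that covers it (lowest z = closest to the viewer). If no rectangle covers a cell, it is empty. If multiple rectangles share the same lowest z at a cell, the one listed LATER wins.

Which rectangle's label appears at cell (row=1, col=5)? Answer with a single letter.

Answer: C

Derivation:
Check cell (1,5):
  A: rows 10-11 cols 0-4 -> outside (row miss)
  B: rows 1-2 cols 3-7 z=5 -> covers; best now B (z=5)
  C: rows 1-4 cols 4-5 z=2 -> covers; best now C (z=2)
  D: rows 5-7 cols 1-3 -> outside (row miss)
Winner: C at z=2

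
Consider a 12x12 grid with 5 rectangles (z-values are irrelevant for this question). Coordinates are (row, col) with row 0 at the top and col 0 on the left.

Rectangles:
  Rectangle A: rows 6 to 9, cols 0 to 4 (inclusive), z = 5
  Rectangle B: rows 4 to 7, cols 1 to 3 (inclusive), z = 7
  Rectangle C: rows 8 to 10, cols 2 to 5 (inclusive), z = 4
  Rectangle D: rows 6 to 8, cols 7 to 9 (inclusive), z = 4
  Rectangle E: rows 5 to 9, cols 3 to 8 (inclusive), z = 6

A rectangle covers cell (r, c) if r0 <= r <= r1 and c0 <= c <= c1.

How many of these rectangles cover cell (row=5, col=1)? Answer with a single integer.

Check cell (5,1):
  A: rows 6-9 cols 0-4 -> outside (row miss)
  B: rows 4-7 cols 1-3 -> covers
  C: rows 8-10 cols 2-5 -> outside (row miss)
  D: rows 6-8 cols 7-9 -> outside (row miss)
  E: rows 5-9 cols 3-8 -> outside (col miss)
Count covering = 1

Answer: 1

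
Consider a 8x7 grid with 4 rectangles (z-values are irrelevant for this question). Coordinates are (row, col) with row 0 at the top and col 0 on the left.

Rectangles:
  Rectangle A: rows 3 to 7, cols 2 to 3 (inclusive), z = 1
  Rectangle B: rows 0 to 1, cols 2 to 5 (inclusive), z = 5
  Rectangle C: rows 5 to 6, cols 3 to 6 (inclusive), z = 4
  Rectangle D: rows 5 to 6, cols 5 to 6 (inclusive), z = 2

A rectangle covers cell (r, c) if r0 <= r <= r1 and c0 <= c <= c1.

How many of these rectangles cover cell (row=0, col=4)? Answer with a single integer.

Answer: 1

Derivation:
Check cell (0,4):
  A: rows 3-7 cols 2-3 -> outside (row miss)
  B: rows 0-1 cols 2-5 -> covers
  C: rows 5-6 cols 3-6 -> outside (row miss)
  D: rows 5-6 cols 5-6 -> outside (row miss)
Count covering = 1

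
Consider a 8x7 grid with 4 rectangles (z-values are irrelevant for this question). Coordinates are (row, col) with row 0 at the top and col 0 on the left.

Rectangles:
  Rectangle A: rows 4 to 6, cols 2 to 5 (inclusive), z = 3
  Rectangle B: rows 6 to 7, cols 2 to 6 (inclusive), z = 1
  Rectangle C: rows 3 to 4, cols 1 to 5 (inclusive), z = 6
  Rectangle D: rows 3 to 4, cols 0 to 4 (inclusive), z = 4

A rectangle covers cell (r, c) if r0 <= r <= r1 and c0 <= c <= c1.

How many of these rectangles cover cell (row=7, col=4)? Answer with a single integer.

Answer: 1

Derivation:
Check cell (7,4):
  A: rows 4-6 cols 2-5 -> outside (row miss)
  B: rows 6-7 cols 2-6 -> covers
  C: rows 3-4 cols 1-5 -> outside (row miss)
  D: rows 3-4 cols 0-4 -> outside (row miss)
Count covering = 1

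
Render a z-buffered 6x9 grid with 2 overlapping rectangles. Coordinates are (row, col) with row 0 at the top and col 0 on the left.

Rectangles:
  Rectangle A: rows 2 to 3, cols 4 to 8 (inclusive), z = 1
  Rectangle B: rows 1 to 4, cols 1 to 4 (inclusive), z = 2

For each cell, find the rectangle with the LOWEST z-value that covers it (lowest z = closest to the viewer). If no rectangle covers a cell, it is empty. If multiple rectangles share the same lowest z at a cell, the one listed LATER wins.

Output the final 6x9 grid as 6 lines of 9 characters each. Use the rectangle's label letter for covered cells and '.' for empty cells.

.........
.BBBB....
.BBBAAAAA
.BBBAAAAA
.BBBB....
.........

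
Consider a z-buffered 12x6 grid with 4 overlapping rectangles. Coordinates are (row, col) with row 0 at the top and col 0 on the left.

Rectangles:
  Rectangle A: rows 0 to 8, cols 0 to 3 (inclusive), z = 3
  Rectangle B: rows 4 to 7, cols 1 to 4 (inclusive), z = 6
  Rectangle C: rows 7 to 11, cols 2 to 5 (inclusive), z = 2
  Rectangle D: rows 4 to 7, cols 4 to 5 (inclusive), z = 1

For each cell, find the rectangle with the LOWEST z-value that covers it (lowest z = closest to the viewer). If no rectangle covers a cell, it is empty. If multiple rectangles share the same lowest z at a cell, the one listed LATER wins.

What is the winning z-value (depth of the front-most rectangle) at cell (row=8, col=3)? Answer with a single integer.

Answer: 2

Derivation:
Check cell (8,3):
  A: rows 0-8 cols 0-3 z=3 -> covers; best now A (z=3)
  B: rows 4-7 cols 1-4 -> outside (row miss)
  C: rows 7-11 cols 2-5 z=2 -> covers; best now C (z=2)
  D: rows 4-7 cols 4-5 -> outside (row miss)
Winner: C at z=2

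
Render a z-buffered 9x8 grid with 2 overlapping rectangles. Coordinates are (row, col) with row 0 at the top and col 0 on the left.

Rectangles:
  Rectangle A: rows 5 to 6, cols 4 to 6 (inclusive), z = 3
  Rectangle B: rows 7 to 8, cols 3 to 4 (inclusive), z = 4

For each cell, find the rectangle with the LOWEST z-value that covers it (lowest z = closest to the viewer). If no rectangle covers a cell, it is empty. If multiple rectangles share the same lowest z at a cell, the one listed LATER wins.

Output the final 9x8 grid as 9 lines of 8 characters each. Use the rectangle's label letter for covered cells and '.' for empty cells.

........
........
........
........
........
....AAA.
....AAA.
...BB...
...BB...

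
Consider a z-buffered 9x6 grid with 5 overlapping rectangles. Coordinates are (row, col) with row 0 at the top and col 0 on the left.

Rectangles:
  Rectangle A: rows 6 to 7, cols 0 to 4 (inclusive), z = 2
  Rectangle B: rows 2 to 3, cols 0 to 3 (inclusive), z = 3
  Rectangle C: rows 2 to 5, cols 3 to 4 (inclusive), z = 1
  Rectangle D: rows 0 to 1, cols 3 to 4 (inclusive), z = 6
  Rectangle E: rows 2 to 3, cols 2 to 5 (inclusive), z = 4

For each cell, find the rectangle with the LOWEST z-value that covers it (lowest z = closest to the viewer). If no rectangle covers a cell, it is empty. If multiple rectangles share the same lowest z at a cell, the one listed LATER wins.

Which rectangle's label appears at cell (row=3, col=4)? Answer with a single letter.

Answer: C

Derivation:
Check cell (3,4):
  A: rows 6-7 cols 0-4 -> outside (row miss)
  B: rows 2-3 cols 0-3 -> outside (col miss)
  C: rows 2-5 cols 3-4 z=1 -> covers; best now C (z=1)
  D: rows 0-1 cols 3-4 -> outside (row miss)
  E: rows 2-3 cols 2-5 z=4 -> covers; best now C (z=1)
Winner: C at z=1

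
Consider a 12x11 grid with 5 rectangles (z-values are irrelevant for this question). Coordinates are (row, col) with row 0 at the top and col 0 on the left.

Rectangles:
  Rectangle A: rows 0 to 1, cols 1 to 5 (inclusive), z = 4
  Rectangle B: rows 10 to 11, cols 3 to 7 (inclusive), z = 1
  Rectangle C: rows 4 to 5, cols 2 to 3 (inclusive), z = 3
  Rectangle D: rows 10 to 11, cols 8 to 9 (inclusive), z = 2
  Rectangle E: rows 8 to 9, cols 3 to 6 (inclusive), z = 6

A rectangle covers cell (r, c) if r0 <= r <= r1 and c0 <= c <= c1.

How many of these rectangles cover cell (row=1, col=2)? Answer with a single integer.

Answer: 1

Derivation:
Check cell (1,2):
  A: rows 0-1 cols 1-5 -> covers
  B: rows 10-11 cols 3-7 -> outside (row miss)
  C: rows 4-5 cols 2-3 -> outside (row miss)
  D: rows 10-11 cols 8-9 -> outside (row miss)
  E: rows 8-9 cols 3-6 -> outside (row miss)
Count covering = 1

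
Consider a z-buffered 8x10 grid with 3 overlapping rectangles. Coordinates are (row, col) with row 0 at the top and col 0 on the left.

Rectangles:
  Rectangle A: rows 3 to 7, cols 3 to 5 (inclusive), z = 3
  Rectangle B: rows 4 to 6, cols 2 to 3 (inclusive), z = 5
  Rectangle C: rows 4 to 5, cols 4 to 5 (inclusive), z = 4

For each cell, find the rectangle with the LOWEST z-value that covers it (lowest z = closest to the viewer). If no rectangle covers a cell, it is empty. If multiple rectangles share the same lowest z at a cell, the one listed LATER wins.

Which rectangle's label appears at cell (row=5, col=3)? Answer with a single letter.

Check cell (5,3):
  A: rows 3-7 cols 3-5 z=3 -> covers; best now A (z=3)
  B: rows 4-6 cols 2-3 z=5 -> covers; best now A (z=3)
  C: rows 4-5 cols 4-5 -> outside (col miss)
Winner: A at z=3

Answer: A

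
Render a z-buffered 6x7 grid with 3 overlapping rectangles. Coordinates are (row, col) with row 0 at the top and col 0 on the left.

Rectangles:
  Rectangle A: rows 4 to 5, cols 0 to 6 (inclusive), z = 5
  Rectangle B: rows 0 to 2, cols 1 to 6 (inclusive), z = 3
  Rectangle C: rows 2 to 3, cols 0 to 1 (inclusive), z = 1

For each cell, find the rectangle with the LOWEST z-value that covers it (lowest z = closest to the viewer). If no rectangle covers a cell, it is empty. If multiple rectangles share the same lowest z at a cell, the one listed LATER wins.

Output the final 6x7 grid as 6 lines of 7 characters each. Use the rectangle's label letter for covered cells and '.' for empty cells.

.BBBBBB
.BBBBBB
CCBBBBB
CC.....
AAAAAAA
AAAAAAA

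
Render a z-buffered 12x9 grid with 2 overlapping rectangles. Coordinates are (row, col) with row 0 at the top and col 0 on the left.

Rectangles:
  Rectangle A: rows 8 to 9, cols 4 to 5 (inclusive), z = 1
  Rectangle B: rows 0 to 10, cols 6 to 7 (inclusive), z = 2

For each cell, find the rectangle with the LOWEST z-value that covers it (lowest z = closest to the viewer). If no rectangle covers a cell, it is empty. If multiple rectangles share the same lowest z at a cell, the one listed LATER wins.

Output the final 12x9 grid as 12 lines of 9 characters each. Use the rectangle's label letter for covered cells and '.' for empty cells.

......BB.
......BB.
......BB.
......BB.
......BB.
......BB.
......BB.
......BB.
....AABB.
....AABB.
......BB.
.........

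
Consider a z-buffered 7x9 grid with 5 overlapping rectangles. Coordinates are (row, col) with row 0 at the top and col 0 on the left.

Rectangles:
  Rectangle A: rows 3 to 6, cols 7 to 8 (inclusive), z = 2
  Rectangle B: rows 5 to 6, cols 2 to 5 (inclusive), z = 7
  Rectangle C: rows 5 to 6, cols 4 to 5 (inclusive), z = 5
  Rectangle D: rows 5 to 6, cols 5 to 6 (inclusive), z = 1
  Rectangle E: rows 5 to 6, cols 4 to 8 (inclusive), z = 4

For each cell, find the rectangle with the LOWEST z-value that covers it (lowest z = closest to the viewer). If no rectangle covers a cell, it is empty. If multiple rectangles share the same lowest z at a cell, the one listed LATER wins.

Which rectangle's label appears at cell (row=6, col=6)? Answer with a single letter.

Answer: D

Derivation:
Check cell (6,6):
  A: rows 3-6 cols 7-8 -> outside (col miss)
  B: rows 5-6 cols 2-5 -> outside (col miss)
  C: rows 5-6 cols 4-5 -> outside (col miss)
  D: rows 5-6 cols 5-6 z=1 -> covers; best now D (z=1)
  E: rows 5-6 cols 4-8 z=4 -> covers; best now D (z=1)
Winner: D at z=1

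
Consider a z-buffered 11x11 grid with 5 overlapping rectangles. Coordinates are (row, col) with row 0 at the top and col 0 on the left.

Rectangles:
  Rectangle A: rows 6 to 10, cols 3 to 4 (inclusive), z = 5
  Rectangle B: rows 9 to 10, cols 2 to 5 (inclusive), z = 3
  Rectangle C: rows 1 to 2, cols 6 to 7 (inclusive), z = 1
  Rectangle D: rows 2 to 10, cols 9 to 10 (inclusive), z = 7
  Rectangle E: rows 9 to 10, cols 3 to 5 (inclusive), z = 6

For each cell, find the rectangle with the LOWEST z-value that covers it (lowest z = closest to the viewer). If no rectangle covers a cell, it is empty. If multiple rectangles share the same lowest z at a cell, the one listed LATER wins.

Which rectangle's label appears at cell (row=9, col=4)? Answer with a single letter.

Check cell (9,4):
  A: rows 6-10 cols 3-4 z=5 -> covers; best now A (z=5)
  B: rows 9-10 cols 2-5 z=3 -> covers; best now B (z=3)
  C: rows 1-2 cols 6-7 -> outside (row miss)
  D: rows 2-10 cols 9-10 -> outside (col miss)
  E: rows 9-10 cols 3-5 z=6 -> covers; best now B (z=3)
Winner: B at z=3

Answer: B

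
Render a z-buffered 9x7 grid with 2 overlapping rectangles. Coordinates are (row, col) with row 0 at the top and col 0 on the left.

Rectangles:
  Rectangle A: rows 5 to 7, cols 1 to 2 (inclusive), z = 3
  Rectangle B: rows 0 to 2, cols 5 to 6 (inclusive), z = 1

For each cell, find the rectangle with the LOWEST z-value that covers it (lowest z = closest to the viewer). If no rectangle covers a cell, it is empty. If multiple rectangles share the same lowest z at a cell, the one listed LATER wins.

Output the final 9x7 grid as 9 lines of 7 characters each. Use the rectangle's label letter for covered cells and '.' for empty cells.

.....BB
.....BB
.....BB
.......
.......
.AA....
.AA....
.AA....
.......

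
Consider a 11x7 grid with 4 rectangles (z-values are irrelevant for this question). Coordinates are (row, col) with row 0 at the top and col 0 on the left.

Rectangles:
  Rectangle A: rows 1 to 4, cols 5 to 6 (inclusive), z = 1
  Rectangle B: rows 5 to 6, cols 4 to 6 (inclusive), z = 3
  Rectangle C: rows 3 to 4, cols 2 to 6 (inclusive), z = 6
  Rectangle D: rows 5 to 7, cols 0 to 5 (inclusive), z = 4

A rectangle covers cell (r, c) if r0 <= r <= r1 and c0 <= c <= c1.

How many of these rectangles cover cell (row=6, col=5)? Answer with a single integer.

Check cell (6,5):
  A: rows 1-4 cols 5-6 -> outside (row miss)
  B: rows 5-6 cols 4-6 -> covers
  C: rows 3-4 cols 2-6 -> outside (row miss)
  D: rows 5-7 cols 0-5 -> covers
Count covering = 2

Answer: 2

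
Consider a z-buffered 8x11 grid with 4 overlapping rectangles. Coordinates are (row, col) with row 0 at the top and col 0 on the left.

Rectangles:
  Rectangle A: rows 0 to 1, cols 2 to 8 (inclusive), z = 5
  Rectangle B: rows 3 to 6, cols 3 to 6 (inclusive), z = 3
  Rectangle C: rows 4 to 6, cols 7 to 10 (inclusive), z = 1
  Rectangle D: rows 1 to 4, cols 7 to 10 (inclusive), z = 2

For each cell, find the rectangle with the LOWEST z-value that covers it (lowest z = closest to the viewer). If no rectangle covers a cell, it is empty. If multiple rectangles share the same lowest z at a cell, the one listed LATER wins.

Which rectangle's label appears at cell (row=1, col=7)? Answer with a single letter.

Check cell (1,7):
  A: rows 0-1 cols 2-8 z=5 -> covers; best now A (z=5)
  B: rows 3-6 cols 3-6 -> outside (row miss)
  C: rows 4-6 cols 7-10 -> outside (row miss)
  D: rows 1-4 cols 7-10 z=2 -> covers; best now D (z=2)
Winner: D at z=2

Answer: D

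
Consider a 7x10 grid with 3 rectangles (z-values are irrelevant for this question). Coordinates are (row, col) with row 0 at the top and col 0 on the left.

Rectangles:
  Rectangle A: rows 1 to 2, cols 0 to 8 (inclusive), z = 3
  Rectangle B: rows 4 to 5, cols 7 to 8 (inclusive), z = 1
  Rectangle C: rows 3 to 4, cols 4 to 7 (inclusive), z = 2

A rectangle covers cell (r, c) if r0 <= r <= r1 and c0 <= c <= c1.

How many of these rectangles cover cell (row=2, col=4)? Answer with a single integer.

Check cell (2,4):
  A: rows 1-2 cols 0-8 -> covers
  B: rows 4-5 cols 7-8 -> outside (row miss)
  C: rows 3-4 cols 4-7 -> outside (row miss)
Count covering = 1

Answer: 1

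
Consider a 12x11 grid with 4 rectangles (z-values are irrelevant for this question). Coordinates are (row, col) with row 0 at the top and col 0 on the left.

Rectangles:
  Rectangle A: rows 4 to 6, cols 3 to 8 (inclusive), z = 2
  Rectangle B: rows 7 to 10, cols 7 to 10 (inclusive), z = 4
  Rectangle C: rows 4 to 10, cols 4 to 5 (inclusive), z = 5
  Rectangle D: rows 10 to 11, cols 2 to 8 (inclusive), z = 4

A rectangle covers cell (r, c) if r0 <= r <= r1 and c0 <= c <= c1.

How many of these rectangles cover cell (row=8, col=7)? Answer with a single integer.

Answer: 1

Derivation:
Check cell (8,7):
  A: rows 4-6 cols 3-8 -> outside (row miss)
  B: rows 7-10 cols 7-10 -> covers
  C: rows 4-10 cols 4-5 -> outside (col miss)
  D: rows 10-11 cols 2-8 -> outside (row miss)
Count covering = 1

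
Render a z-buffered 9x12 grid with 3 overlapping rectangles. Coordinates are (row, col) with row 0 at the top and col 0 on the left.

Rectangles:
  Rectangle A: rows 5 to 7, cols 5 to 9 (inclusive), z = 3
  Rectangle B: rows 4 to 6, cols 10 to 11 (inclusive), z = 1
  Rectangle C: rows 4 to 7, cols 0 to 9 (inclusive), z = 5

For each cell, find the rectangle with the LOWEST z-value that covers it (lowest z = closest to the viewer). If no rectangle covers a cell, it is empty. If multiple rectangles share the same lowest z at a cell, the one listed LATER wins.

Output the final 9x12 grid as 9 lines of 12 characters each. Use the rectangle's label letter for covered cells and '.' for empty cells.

............
............
............
............
CCCCCCCCCCBB
CCCCCAAAAABB
CCCCCAAAAABB
CCCCCAAAAA..
............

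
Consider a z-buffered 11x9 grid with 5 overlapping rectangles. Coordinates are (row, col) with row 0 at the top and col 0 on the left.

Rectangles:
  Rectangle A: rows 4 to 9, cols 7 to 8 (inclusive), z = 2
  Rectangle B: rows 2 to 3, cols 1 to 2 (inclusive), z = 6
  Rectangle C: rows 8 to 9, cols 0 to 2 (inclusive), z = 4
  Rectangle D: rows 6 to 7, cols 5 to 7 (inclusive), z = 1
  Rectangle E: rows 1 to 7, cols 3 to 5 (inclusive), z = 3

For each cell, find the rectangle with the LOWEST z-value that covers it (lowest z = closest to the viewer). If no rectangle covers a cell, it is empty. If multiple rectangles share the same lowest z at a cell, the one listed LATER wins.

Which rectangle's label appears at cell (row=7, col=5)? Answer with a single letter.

Answer: D

Derivation:
Check cell (7,5):
  A: rows 4-9 cols 7-8 -> outside (col miss)
  B: rows 2-3 cols 1-2 -> outside (row miss)
  C: rows 8-9 cols 0-2 -> outside (row miss)
  D: rows 6-7 cols 5-7 z=1 -> covers; best now D (z=1)
  E: rows 1-7 cols 3-5 z=3 -> covers; best now D (z=1)
Winner: D at z=1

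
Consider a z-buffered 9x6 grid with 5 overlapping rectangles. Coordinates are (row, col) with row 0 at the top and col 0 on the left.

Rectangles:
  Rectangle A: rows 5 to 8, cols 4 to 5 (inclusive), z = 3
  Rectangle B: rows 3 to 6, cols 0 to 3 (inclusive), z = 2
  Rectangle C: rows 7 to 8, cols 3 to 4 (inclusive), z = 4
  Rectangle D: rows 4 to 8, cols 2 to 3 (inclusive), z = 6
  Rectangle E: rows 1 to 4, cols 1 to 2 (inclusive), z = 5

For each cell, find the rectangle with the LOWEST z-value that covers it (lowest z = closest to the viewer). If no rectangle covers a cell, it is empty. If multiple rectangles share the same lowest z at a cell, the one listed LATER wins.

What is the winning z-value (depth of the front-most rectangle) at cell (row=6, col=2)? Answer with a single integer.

Answer: 2

Derivation:
Check cell (6,2):
  A: rows 5-8 cols 4-5 -> outside (col miss)
  B: rows 3-6 cols 0-3 z=2 -> covers; best now B (z=2)
  C: rows 7-8 cols 3-4 -> outside (row miss)
  D: rows 4-8 cols 2-3 z=6 -> covers; best now B (z=2)
  E: rows 1-4 cols 1-2 -> outside (row miss)
Winner: B at z=2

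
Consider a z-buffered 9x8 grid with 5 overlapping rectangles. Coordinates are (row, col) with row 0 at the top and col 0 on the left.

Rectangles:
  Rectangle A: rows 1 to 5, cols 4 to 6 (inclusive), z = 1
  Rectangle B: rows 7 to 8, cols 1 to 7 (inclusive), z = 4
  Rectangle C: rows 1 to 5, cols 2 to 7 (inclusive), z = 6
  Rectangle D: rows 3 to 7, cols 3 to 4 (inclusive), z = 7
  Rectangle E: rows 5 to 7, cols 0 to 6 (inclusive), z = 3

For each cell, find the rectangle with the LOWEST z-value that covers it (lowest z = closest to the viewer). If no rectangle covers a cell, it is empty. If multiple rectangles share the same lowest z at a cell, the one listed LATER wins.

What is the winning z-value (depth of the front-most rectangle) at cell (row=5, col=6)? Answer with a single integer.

Check cell (5,6):
  A: rows 1-5 cols 4-6 z=1 -> covers; best now A (z=1)
  B: rows 7-8 cols 1-7 -> outside (row miss)
  C: rows 1-5 cols 2-7 z=6 -> covers; best now A (z=1)
  D: rows 3-7 cols 3-4 -> outside (col miss)
  E: rows 5-7 cols 0-6 z=3 -> covers; best now A (z=1)
Winner: A at z=1

Answer: 1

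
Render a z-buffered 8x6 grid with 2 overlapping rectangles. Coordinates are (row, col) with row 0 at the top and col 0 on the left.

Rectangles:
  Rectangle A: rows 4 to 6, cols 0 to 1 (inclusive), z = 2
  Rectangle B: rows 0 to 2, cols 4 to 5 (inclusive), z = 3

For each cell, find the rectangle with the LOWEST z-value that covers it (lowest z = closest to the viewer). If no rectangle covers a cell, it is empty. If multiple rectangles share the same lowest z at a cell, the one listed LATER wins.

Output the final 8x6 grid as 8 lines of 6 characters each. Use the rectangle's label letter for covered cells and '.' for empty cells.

....BB
....BB
....BB
......
AA....
AA....
AA....
......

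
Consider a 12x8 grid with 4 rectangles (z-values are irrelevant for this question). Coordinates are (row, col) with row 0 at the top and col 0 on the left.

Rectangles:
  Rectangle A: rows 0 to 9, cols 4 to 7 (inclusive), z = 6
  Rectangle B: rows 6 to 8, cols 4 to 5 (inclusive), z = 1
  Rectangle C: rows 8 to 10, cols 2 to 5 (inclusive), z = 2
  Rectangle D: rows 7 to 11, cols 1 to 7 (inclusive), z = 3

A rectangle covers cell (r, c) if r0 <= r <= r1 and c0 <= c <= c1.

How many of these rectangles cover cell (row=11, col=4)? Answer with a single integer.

Check cell (11,4):
  A: rows 0-9 cols 4-7 -> outside (row miss)
  B: rows 6-8 cols 4-5 -> outside (row miss)
  C: rows 8-10 cols 2-5 -> outside (row miss)
  D: rows 7-11 cols 1-7 -> covers
Count covering = 1

Answer: 1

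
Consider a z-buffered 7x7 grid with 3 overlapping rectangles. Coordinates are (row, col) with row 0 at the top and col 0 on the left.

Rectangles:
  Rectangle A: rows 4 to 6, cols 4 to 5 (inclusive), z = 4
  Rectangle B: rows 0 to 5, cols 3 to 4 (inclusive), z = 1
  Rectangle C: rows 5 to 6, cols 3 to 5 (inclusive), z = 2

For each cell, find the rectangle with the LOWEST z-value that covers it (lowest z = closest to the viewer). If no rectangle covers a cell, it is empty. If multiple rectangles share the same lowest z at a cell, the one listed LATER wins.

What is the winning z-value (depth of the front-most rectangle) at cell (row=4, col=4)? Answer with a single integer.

Check cell (4,4):
  A: rows 4-6 cols 4-5 z=4 -> covers; best now A (z=4)
  B: rows 0-5 cols 3-4 z=1 -> covers; best now B (z=1)
  C: rows 5-6 cols 3-5 -> outside (row miss)
Winner: B at z=1

Answer: 1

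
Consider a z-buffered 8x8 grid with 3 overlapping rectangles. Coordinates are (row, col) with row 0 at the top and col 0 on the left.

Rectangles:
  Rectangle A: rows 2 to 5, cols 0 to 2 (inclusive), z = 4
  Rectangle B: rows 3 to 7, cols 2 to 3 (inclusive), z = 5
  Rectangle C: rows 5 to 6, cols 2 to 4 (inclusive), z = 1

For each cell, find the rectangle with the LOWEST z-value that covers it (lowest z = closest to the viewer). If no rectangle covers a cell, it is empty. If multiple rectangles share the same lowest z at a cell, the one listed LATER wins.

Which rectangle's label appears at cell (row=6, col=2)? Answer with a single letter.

Check cell (6,2):
  A: rows 2-5 cols 0-2 -> outside (row miss)
  B: rows 3-7 cols 2-3 z=5 -> covers; best now B (z=5)
  C: rows 5-6 cols 2-4 z=1 -> covers; best now C (z=1)
Winner: C at z=1

Answer: C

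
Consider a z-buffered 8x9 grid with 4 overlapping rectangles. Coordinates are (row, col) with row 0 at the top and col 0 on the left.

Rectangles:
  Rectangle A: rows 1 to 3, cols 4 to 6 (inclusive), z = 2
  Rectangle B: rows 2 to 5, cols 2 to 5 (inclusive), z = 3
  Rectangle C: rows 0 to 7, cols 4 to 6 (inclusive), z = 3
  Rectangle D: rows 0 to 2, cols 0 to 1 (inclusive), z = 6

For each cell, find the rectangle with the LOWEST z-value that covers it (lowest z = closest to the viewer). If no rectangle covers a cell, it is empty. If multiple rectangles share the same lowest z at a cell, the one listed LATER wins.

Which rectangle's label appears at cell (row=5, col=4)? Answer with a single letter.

Answer: C

Derivation:
Check cell (5,4):
  A: rows 1-3 cols 4-6 -> outside (row miss)
  B: rows 2-5 cols 2-5 z=3 -> covers; best now B (z=3)
  C: rows 0-7 cols 4-6 z=3 -> covers; best now C (z=3)
  D: rows 0-2 cols 0-1 -> outside (row miss)
Winner: C at z=3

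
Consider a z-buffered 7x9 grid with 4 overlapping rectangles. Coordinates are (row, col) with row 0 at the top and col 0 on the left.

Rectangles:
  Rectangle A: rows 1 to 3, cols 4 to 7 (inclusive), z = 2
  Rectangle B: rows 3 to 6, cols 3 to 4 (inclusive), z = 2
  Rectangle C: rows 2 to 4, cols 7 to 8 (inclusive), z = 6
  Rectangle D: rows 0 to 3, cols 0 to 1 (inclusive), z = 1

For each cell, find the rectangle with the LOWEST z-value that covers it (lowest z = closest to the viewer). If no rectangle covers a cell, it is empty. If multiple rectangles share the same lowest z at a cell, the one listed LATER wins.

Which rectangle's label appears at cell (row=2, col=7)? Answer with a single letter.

Check cell (2,7):
  A: rows 1-3 cols 4-7 z=2 -> covers; best now A (z=2)
  B: rows 3-6 cols 3-4 -> outside (row miss)
  C: rows 2-4 cols 7-8 z=6 -> covers; best now A (z=2)
  D: rows 0-3 cols 0-1 -> outside (col miss)
Winner: A at z=2

Answer: A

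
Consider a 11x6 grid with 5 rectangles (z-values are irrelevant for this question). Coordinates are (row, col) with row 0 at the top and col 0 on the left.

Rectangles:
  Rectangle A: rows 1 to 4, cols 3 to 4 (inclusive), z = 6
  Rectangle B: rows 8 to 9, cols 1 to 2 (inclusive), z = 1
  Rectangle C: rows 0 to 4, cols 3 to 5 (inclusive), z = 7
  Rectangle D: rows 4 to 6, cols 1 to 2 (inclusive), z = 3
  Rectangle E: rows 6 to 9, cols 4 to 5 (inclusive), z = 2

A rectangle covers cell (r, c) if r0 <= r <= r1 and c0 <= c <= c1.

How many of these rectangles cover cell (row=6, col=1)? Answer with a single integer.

Answer: 1

Derivation:
Check cell (6,1):
  A: rows 1-4 cols 3-4 -> outside (row miss)
  B: rows 8-9 cols 1-2 -> outside (row miss)
  C: rows 0-4 cols 3-5 -> outside (row miss)
  D: rows 4-6 cols 1-2 -> covers
  E: rows 6-9 cols 4-5 -> outside (col miss)
Count covering = 1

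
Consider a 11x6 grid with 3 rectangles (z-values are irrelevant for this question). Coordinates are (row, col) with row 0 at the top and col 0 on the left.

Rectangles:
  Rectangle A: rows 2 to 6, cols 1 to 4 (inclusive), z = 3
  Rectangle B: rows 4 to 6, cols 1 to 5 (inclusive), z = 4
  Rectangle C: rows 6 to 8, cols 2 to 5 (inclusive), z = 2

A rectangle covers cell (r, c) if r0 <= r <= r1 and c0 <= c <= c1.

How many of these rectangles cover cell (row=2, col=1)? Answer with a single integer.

Check cell (2,1):
  A: rows 2-6 cols 1-4 -> covers
  B: rows 4-6 cols 1-5 -> outside (row miss)
  C: rows 6-8 cols 2-5 -> outside (row miss)
Count covering = 1

Answer: 1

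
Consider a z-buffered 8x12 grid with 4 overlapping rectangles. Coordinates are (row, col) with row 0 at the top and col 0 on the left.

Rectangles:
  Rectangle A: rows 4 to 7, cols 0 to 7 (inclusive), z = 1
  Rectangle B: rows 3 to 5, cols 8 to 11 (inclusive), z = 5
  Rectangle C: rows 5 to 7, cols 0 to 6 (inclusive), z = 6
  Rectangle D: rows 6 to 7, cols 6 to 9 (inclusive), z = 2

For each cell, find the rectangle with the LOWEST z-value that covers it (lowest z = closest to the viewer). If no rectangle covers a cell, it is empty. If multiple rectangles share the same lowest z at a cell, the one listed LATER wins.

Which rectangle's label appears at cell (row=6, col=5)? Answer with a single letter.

Answer: A

Derivation:
Check cell (6,5):
  A: rows 4-7 cols 0-7 z=1 -> covers; best now A (z=1)
  B: rows 3-5 cols 8-11 -> outside (row miss)
  C: rows 5-7 cols 0-6 z=6 -> covers; best now A (z=1)
  D: rows 6-7 cols 6-9 -> outside (col miss)
Winner: A at z=1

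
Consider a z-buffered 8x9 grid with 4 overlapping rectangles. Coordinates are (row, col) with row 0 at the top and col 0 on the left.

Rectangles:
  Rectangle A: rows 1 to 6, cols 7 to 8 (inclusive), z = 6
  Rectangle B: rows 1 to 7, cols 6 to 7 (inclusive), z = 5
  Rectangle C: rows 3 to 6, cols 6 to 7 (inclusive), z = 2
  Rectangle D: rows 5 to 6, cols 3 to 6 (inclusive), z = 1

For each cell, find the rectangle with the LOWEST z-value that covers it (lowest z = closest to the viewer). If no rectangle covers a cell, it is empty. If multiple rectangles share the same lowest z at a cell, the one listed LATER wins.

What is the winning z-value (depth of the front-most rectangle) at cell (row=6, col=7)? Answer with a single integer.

Check cell (6,7):
  A: rows 1-6 cols 7-8 z=6 -> covers; best now A (z=6)
  B: rows 1-7 cols 6-7 z=5 -> covers; best now B (z=5)
  C: rows 3-6 cols 6-7 z=2 -> covers; best now C (z=2)
  D: rows 5-6 cols 3-6 -> outside (col miss)
Winner: C at z=2

Answer: 2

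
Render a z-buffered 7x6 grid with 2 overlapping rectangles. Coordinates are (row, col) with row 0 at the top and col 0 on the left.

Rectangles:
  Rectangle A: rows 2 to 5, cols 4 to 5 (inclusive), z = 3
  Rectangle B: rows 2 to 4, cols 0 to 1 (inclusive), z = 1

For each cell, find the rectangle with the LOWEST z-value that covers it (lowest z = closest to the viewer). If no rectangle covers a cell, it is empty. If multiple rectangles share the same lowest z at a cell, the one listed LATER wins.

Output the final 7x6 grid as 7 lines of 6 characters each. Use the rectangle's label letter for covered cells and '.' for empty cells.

......
......
BB..AA
BB..AA
BB..AA
....AA
......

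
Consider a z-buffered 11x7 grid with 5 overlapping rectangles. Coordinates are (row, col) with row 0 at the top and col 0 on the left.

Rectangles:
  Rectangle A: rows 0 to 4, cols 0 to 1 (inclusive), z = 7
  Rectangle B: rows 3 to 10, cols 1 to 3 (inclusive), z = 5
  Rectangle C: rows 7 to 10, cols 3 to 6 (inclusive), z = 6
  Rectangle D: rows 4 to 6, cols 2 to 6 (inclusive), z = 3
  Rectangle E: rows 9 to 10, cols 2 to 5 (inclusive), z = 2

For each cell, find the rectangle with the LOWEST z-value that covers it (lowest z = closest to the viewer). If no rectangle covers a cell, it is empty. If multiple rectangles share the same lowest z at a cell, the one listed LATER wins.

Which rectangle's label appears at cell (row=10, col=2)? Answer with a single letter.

Check cell (10,2):
  A: rows 0-4 cols 0-1 -> outside (row miss)
  B: rows 3-10 cols 1-3 z=5 -> covers; best now B (z=5)
  C: rows 7-10 cols 3-6 -> outside (col miss)
  D: rows 4-6 cols 2-6 -> outside (row miss)
  E: rows 9-10 cols 2-5 z=2 -> covers; best now E (z=2)
Winner: E at z=2

Answer: E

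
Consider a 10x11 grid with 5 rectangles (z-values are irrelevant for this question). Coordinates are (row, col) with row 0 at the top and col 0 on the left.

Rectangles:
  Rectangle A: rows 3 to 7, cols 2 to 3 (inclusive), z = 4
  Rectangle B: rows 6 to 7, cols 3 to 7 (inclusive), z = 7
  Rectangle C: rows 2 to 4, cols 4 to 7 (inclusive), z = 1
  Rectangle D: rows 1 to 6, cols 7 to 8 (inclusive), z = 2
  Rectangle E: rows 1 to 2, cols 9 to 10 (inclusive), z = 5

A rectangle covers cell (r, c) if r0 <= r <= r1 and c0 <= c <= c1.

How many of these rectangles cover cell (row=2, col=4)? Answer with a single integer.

Check cell (2,4):
  A: rows 3-7 cols 2-3 -> outside (row miss)
  B: rows 6-7 cols 3-7 -> outside (row miss)
  C: rows 2-4 cols 4-7 -> covers
  D: rows 1-6 cols 7-8 -> outside (col miss)
  E: rows 1-2 cols 9-10 -> outside (col miss)
Count covering = 1

Answer: 1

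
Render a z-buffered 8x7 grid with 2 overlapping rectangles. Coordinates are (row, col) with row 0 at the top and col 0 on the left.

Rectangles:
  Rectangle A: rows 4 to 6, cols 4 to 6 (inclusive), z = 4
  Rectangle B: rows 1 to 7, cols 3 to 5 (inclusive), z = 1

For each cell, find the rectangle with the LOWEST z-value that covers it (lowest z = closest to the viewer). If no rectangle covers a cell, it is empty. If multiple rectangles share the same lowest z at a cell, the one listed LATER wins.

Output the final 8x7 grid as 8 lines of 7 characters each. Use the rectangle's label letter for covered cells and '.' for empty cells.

.......
...BBB.
...BBB.
...BBB.
...BBBA
...BBBA
...BBBA
...BBB.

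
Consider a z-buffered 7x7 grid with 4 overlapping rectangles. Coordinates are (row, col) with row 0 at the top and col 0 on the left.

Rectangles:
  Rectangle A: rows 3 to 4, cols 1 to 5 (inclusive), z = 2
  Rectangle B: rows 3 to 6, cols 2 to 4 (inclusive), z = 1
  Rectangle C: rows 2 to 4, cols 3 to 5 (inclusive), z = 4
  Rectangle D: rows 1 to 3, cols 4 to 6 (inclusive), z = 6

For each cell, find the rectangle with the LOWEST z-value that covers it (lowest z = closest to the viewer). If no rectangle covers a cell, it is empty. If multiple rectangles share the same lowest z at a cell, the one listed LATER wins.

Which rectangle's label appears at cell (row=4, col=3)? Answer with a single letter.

Answer: B

Derivation:
Check cell (4,3):
  A: rows 3-4 cols 1-5 z=2 -> covers; best now A (z=2)
  B: rows 3-6 cols 2-4 z=1 -> covers; best now B (z=1)
  C: rows 2-4 cols 3-5 z=4 -> covers; best now B (z=1)
  D: rows 1-3 cols 4-6 -> outside (row miss)
Winner: B at z=1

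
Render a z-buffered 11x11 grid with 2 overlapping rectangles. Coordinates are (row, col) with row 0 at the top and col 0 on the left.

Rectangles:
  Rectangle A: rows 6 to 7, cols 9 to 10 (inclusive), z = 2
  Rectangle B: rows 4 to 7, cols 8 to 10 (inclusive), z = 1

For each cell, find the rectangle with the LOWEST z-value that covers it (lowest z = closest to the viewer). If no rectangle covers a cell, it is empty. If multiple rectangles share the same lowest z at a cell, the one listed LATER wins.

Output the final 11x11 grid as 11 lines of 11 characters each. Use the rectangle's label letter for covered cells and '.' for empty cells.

...........
...........
...........
...........
........BBB
........BBB
........BBB
........BBB
...........
...........
...........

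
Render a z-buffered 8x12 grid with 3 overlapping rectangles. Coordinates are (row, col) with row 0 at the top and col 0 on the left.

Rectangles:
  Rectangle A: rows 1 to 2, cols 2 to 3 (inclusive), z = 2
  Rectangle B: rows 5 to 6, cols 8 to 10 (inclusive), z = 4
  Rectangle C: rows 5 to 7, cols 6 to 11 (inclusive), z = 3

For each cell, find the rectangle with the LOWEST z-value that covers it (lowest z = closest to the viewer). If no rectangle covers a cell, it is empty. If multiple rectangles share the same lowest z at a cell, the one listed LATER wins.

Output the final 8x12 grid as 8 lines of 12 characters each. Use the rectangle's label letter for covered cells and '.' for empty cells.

............
..AA........
..AA........
............
............
......CCCCCC
......CCCCCC
......CCCCCC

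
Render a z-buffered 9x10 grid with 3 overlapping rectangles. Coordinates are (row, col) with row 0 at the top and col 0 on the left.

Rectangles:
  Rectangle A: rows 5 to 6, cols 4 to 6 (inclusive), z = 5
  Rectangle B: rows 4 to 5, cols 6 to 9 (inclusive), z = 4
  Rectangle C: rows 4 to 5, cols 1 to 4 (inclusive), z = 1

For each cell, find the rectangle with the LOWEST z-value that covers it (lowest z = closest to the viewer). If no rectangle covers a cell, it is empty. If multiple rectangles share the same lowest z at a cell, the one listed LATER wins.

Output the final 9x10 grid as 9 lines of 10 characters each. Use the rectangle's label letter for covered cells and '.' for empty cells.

..........
..........
..........
..........
.CCCC.BBBB
.CCCCABBBB
....AAA...
..........
..........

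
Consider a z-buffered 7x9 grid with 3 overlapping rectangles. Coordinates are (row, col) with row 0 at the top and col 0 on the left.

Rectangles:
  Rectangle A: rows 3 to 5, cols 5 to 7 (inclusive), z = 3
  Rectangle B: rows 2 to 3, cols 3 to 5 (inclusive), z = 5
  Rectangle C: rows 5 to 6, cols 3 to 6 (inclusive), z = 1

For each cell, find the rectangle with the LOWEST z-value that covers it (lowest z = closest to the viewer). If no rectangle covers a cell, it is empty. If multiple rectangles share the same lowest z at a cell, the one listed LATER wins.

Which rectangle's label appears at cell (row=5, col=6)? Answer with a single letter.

Answer: C

Derivation:
Check cell (5,6):
  A: rows 3-5 cols 5-7 z=3 -> covers; best now A (z=3)
  B: rows 2-3 cols 3-5 -> outside (row miss)
  C: rows 5-6 cols 3-6 z=1 -> covers; best now C (z=1)
Winner: C at z=1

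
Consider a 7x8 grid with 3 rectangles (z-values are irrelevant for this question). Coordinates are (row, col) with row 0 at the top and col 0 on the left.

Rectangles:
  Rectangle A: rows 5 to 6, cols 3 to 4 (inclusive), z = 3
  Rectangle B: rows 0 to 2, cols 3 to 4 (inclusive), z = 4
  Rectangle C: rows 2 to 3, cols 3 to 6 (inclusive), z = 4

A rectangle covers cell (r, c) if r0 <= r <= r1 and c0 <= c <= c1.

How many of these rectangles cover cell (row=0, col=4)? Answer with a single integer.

Answer: 1

Derivation:
Check cell (0,4):
  A: rows 5-6 cols 3-4 -> outside (row miss)
  B: rows 0-2 cols 3-4 -> covers
  C: rows 2-3 cols 3-6 -> outside (row miss)
Count covering = 1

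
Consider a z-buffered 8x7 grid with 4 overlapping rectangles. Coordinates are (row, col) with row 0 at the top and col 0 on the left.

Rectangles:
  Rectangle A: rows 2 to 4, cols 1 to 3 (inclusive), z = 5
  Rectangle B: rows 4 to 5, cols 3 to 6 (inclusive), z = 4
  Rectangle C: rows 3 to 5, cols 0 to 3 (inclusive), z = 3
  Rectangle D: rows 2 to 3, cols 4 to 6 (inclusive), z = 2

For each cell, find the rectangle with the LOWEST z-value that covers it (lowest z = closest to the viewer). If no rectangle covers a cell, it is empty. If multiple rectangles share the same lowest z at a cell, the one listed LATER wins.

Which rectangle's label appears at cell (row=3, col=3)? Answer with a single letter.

Answer: C

Derivation:
Check cell (3,3):
  A: rows 2-4 cols 1-3 z=5 -> covers; best now A (z=5)
  B: rows 4-5 cols 3-6 -> outside (row miss)
  C: rows 3-5 cols 0-3 z=3 -> covers; best now C (z=3)
  D: rows 2-3 cols 4-6 -> outside (col miss)
Winner: C at z=3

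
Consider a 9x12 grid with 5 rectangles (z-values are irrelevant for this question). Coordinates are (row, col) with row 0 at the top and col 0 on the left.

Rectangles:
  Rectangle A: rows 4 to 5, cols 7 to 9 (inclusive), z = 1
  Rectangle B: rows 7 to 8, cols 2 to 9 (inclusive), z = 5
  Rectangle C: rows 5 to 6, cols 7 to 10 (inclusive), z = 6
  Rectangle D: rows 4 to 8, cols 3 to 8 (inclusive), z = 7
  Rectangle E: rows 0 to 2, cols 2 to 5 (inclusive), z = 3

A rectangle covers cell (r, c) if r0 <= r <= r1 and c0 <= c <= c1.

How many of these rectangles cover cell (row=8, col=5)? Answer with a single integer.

Answer: 2

Derivation:
Check cell (8,5):
  A: rows 4-5 cols 7-9 -> outside (row miss)
  B: rows 7-8 cols 2-9 -> covers
  C: rows 5-6 cols 7-10 -> outside (row miss)
  D: rows 4-8 cols 3-8 -> covers
  E: rows 0-2 cols 2-5 -> outside (row miss)
Count covering = 2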